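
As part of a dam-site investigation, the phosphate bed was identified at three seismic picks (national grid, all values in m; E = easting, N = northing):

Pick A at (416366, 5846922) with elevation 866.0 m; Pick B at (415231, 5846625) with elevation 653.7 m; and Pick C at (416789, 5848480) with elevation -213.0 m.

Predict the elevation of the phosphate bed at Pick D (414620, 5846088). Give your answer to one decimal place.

841.2 m

Let the plane be z = a·E + b·N + c.
Pick B−Pick A: −1135a − 297b = −212.3;  Pick C−Pick A: 423a + 1558b = −1079.
Solving gives a = 0.396436840, b = −0.800187922.
Then c = 866 − a·416366 − b·5846922 = 4514439.55.
At (414620, 5846088): z = 164370.6 − 4677969.0 + 4514439.55 = 841.2 m.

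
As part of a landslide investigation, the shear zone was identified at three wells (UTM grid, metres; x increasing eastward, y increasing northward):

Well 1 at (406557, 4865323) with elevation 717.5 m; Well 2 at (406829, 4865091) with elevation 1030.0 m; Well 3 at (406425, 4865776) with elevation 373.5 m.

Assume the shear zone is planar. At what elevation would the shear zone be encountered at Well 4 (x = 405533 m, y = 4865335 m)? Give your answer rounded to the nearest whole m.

28 m

Two edge vectors: Well 1→Well 2 = (272, -232, 312.5), Well 1→Well 3 = (-132, 453, -344).
Normal n = (Well 1→Well 2) × (Well 1→Well 3) = (-61754.5, 52318, 92592).
So ∂z/∂x = −n_x/n_z = 0.66695287 and ∂z/∂y = −n_y/n_z = −0.56503802.
Intercept c from Well 1: 717.5 − 271154.36 + 2749092.46 = 2478655.60.
At (405533, 4865335): z = 270471.4 − 2749099.2 + 2478655.60 = 27.8 m.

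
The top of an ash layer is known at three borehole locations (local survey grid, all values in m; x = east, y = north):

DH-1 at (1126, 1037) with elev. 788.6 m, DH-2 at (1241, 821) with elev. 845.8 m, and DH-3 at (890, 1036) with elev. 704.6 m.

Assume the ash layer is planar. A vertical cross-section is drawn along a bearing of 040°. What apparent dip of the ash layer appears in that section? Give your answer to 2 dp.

9.73°

Let the plane be z = a·x + b·y + c.
DH-2−DH-1: 115a − 216b = 57.2;  DH-3−DH-1: −236a − 1b = −84.
Solving gives a = 0.35625, b = −0.07514.
Unit vector along 040° is (sin 40°, cos 40°) = (0.6428, 0.7660).
Slope in that direction = a·(0.6428) + b·(0.7660) = 0.17143.
Apparent dip = arctan|0.17143| = 9.73° (true dip is 20.0°, so apparent ≤ true as expected).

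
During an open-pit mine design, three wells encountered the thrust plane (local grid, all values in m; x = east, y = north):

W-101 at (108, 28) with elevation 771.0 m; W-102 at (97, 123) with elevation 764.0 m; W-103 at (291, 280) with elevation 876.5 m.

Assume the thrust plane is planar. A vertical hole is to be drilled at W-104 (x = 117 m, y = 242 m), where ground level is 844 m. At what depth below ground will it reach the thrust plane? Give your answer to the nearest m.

Two edge vectors: W-101→W-102 = (-11, 95, -7), W-101→W-103 = (183, 252, 105.5).
Normal n = (W-101→W-102) × (W-101→W-103) = (11786.5, -120.5, -20157).
So ∂z/∂x = −n_x/n_z = 0.58473 and ∂z/∂y = −n_y/n_z = −0.00598.
Intercept c from W-101: 771 − 63.15 + 0.17 = 708.02.
At (117, 242): z_contact = 68.4 − 1.4 + 708.02 = 775.0 m.
Depth below ground = 844 − 775.0 = 69 m.

69 m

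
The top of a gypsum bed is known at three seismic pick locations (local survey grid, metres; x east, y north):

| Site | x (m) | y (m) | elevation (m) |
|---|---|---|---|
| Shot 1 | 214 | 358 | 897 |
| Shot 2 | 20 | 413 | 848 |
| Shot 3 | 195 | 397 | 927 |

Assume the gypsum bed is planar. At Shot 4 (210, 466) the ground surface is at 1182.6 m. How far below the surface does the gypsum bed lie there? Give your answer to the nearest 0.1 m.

Let the plane be z = a·x + b·y + c.
Shot 2−Shot 1: −194a + 55b = −49;  Shot 3−Shot 1: −19a + 39b = 30.
Solving gives a = 0.54608, b = 1.03527.
Then c = 897 − a·214 − b·358 = 409.51.
At (210, 466): z_contact = 114.68 + 482.44 + 409.51 = 1006.62 m.
Depth below ground = 1182.6 − 1006.62 = 176.0 m.

176.0 m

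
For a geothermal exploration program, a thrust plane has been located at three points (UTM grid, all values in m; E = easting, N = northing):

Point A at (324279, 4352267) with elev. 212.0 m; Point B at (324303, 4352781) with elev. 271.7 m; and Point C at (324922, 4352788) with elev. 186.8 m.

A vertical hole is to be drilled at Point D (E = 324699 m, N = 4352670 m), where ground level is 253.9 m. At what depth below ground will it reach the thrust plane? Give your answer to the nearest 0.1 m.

50.7 m

Two edge vectors: Point A→Point B = (24, 514, 59.7), Point A→Point C = (643, 521, -25.2).
Normal n = (Point A→Point B) × (Point A→Point C) = (-44056.5, 38991.9, -317998).
So ∂z/∂E = −n_x/n_z = −0.138543324 and ∂z/∂N = −n_y/n_z = 0.122616809.
Intercept c from Point A: 212 + 44926.69 − 533661.09 = −488522.40.
At (324699, 4352670): z_contact = −44984.88 + 533710.51 − 488522.40 = 203.23 m.
Depth below ground = 253.9 − 203.23 = 50.7 m.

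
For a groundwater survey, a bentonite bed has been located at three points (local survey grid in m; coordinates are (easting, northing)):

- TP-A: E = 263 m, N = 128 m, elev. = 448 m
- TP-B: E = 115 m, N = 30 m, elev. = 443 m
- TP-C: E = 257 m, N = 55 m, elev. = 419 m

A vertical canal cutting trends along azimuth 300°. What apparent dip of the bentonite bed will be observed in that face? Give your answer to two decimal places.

22.71°

Two edge vectors: TP-A→TP-B = (-148, -98, -5), TP-A→TP-C = (-6, -73, -29).
Normal n = (TP-A→TP-B) × (TP-A→TP-C) = (2477, -4262, 10216).
So ∂z/∂E = −n_x/n_z = −0.24246 and ∂z/∂N = −n_y/n_z = 0.41719.
Unit vector along 300° is (sin 300°, cos 300°) = (-0.8660, 0.5000).
Slope in that direction = a·(-0.8660) + b·(0.5000) = 0.41857.
Apparent dip = arctan|0.41857| = 22.71° (true dip is 25.8°, so apparent ≤ true as expected).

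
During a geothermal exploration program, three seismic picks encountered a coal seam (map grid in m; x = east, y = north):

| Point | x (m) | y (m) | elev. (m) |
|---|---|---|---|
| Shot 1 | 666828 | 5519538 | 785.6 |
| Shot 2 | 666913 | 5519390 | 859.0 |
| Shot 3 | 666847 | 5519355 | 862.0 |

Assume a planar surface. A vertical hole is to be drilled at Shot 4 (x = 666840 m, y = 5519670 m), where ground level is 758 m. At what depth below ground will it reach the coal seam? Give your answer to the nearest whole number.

Let the plane be z = a·x + b·y + c.
Shot 2−Shot 1: 85a − 148b = 73.4;  Shot 3−Shot 1: 19a − 183b = 76.4.
Solving gives a = 0.16675822, b = −0.40017264.
Then c = 785.6 − a·666828 − b·5519538 = 2098354.66.
At (666840, 5519670): z_contact = 111201.1 − 2208820.9 + 2098354.66 = 734.8 m.
Depth below ground = 758 − 734.8 = 23 m.

23 m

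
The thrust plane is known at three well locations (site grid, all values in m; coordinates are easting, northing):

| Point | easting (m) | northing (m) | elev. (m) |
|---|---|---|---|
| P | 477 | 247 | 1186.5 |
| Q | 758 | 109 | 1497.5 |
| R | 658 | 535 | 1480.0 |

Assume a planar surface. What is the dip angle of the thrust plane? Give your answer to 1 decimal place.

51.4°

Let the plane be z = a·easting + b·northing + c.
Q−P: 281a − 138b = 311;  R−P: 181a + 288b = 293.5.
Solving gives a = 1.22817, b = 0.24722.
Gradient magnitude |∇z| = √(a² + b²) = √(1.50841 + 0.06112) = 1.25281.
True dip = arctan(1.25281) = 51.4°, dipping toward WSW (azimuth ≈ 259°).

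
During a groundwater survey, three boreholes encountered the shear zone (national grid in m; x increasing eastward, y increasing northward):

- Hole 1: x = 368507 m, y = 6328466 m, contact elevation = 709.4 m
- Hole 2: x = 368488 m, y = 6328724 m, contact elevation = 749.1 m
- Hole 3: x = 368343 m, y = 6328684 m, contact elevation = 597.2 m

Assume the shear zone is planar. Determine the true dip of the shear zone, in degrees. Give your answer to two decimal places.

45.31°

Two edge vectors: Hole 1→Hole 2 = (-19, 258, 39.7), Hole 1→Hole 3 = (-164, 218, -112.2).
Normal n = (Hole 1→Hole 2) × (Hole 1→Hole 3) = (-37602.2, -8642.6, 38170).
So ∂z/∂x = −n_x/n_z = 0.98512 and ∂z/∂y = −n_y/n_z = 0.22642.
Gradient magnitude |∇z| = √(a² + b²) = √(0.97047 + 0.05127) = 1.01081.
True dip = arctan(1.01081) = 45.31°, dipping toward WSW (azimuth ≈ 257°).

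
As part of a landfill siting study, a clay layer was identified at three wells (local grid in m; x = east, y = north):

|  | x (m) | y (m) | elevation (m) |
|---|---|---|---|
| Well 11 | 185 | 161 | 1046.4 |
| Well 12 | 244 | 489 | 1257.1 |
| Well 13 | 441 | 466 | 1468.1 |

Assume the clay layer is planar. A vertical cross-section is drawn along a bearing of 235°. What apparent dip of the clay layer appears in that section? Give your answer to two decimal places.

Let the plane be z = a·x + b·y + c.
Well 12−Well 11: 59a + 328b = 210.7;  Well 13−Well 11: 256a + 305b = 421.7.
Solving gives a = 1.12249, b = 0.44047.
Unit vector along 235° is (sin 235°, cos 235°) = (-0.8192, -0.5736).
Slope in that direction = a·(-0.8192) + b·(-0.5736) = −1.17213.
Apparent dip = arctan|1.17213| = 49.53° (true dip is 50.3°, so apparent ≤ true as expected).

49.53°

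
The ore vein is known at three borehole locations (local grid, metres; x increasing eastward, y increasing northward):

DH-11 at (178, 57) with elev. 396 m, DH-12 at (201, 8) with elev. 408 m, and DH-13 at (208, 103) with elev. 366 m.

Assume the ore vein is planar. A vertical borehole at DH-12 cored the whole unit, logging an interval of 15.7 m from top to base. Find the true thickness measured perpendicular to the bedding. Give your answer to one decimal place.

13.7 m

Two edge vectors: DH-11→DH-12 = (23, -49, 12), DH-11→DH-13 = (30, 46, -30).
Normal n = (DH-11→DH-12) × (DH-11→DH-13) = (918, 1050, 2528).
So ∂z/∂x = −n_x/n_z = −0.36313 and ∂z/∂y = −n_y/n_z = −0.41535.
|∇z| = √(a²+b²) = 0.55171, so dip δ = arctan(0.55171) = 28.89°.
True thickness = vertical thickness × cos δ = 15.7 × cos 28.89° = 13.7 m.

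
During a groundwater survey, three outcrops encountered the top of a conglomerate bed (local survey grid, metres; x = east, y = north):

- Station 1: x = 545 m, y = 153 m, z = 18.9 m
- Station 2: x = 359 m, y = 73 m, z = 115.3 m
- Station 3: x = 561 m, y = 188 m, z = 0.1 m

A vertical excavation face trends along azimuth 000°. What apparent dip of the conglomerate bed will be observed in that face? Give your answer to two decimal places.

Let the plane be z = a·x + b·y + c.
Station 2−Station 1: −186a − 80b = 96.4;  Station 3−Station 1: 16a + 35b = −18.8.
Solving gives a = −0.35755, b = −0.37369.
Unit vector along 000° is (sin 0°, cos 0°) = (0.0000, 1.0000).
Slope in that direction = a·(0.0000) + b·(1.0000) = −0.37369.
Apparent dip = arctan|0.37369| = 20.49° (true dip is 27.3°, so apparent ≤ true as expected).

20.49°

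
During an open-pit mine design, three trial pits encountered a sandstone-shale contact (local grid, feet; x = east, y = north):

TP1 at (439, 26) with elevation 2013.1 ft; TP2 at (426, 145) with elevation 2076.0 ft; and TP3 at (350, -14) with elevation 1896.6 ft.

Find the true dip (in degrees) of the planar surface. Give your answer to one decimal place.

50.3°

Two edge vectors: TP1→TP2 = (-13, 119, 62.9), TP1→TP3 = (-89, -40, -116.5).
Normal n = (TP1→TP2) × (TP1→TP3) = (-11347.5, -7112.6, 11111).
So ∂z/∂x = −n_x/n_z = 1.02129 and ∂z/∂y = −n_y/n_z = 0.64014.
Gradient magnitude |∇z| = √(a² + b²) = √(1.04302 + 0.40978) = 1.20532.
True dip = arctan(1.20532) = 50.3°, dipping toward WSW (azimuth ≈ 238°).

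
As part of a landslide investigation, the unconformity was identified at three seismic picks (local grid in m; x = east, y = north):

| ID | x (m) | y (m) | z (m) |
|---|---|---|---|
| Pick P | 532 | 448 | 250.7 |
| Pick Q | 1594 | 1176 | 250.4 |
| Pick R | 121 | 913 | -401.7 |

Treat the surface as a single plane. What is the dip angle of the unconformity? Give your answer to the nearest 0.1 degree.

Two edge vectors: Pick P→Pick Q = (1062, 728, -0.3), Pick P→Pick R = (-411, 465, -652.4).
Normal n = (Pick P→Pick Q) × (Pick P→Pick R) = (-474807.7, 692972.1, 793038).
So ∂z/∂x = −n_x/n_z = 0.59872 and ∂z/∂y = −n_y/n_z = −0.87382.
Gradient magnitude |∇z| = √(a² + b²) = √(0.35847 + 0.76356) = 1.05926.
True dip = arctan(1.05926) = 46.6°, dipping toward NW (azimuth ≈ 326°).

46.6°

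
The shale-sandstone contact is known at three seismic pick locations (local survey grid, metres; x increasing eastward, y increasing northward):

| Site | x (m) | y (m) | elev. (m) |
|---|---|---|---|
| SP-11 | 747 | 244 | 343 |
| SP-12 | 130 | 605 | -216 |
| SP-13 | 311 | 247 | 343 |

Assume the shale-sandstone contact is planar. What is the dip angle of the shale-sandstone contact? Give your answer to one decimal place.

Let the plane be z = a·x + b·y + c.
SP-12−SP-11: −617a + 361b = −559;  SP-13−SP-11: −436a + 3b = 0.
Solving gives a = −0.01078, b = −1.56690.
Gradient magnitude |∇z| = √(a² + b²) = √(0.00012 + 2.45519) = 1.56694.
True dip = arctan(1.56694) = 57.5°, dipping toward N (azimuth ≈ 000°).

57.5°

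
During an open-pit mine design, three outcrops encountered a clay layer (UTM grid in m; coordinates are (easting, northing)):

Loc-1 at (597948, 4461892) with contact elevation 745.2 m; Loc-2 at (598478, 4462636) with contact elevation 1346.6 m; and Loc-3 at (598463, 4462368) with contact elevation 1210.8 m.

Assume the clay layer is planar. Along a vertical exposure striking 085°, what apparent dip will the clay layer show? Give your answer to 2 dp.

Two edge vectors: Loc-1→Loc-2 = (530, 744, 601.4), Loc-1→Loc-3 = (515, 476, 465.6).
Normal n = (Loc-1→Loc-2) × (Loc-1→Loc-3) = (60140, 62953, -130880).
So ∂z/∂E = −n_x/n_z = 0.45950 and ∂z/∂N = −n_y/n_z = 0.48100.
Unit vector along 085° is (sin 85°, cos 85°) = (0.9962, 0.0872).
Slope in that direction = a·(0.9962) + b·(0.0872) = 0.49968.
Apparent dip = arctan|0.49968| = 26.55° (true dip is 33.6°, so apparent ≤ true as expected).

26.55°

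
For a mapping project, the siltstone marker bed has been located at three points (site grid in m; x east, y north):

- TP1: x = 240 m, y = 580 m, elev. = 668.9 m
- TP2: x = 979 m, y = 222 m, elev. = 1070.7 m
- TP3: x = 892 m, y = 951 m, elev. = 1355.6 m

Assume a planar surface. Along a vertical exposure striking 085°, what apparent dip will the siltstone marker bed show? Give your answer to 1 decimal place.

39.3°

Let the plane be z = a·x + b·y + c.
TP2−TP1: 739a − 358b = 401.8;  TP3−TP1: 652a + 371b = 686.7.
Solving gives a = 0.77801, b = 0.48366.
Unit vector along 085° is (sin 85°, cos 85°) = (0.9962, 0.0872).
Slope in that direction = a·(0.9962) + b·(0.0872) = 0.81720.
Apparent dip = arctan|0.81720| = 39.3° (true dip is 42.5°, so apparent ≤ true as expected).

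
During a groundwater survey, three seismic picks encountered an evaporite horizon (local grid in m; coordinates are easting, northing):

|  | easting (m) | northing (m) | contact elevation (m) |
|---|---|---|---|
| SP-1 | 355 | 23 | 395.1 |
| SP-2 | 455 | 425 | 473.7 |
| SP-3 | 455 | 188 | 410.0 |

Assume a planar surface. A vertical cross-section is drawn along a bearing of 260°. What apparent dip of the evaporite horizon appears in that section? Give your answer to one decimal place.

13.7°

Two edge vectors: SP-1→SP-2 = (100, 402, 78.6), SP-1→SP-3 = (100, 165, 14.9).
Normal n = (SP-1→SP-2) × (SP-1→SP-3) = (-6979.2, 6370, -23700).
So ∂z/∂easting = −n_x/n_z = −0.29448 and ∂z/∂northing = −n_y/n_z = 0.26878.
Unit vector along 260° is (sin 260°, cos 260°) = (-0.9848, -0.1736).
Slope in that direction = a·(-0.9848) + b·(-0.1736) = 0.24333.
Apparent dip = arctan|0.24333| = 13.7° (true dip is 21.7°, so apparent ≤ true as expected).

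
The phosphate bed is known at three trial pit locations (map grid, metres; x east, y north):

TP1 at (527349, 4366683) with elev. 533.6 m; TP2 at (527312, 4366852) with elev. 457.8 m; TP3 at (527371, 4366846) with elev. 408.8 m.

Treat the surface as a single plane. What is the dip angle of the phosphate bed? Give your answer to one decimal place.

47.8°

Two edge vectors: TP1→TP2 = (-37, 169, -75.8), TP1→TP3 = (22, 163, -124.8).
Normal n = (TP1→TP2) × (TP1→TP3) = (-8735.8, -6285.2, -9749).
So ∂z/∂x = −n_x/n_z = −0.89607 and ∂z/∂y = −n_y/n_z = −0.64470.
Gradient magnitude |∇z| = √(a² + b²) = √(0.80294 + 0.41564) = 1.10390.
True dip = arctan(1.10390) = 47.8°, dipping toward NE (azimuth ≈ 054°).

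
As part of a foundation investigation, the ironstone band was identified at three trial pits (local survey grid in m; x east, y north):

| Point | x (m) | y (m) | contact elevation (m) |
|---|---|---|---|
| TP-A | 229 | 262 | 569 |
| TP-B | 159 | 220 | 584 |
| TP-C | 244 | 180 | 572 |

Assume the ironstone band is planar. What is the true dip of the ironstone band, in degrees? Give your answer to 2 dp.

10.55°

Two edge vectors: TP-A→TP-B = (-70, -42, 15), TP-A→TP-C = (15, -82, 3).
Normal n = (TP-A→TP-B) × (TP-A→TP-C) = (1104, 435, 6370).
So ∂z/∂x = −n_x/n_z = −0.17331 and ∂z/∂y = −n_y/n_z = −0.06829.
Gradient magnitude |∇z| = √(a² + b²) = √(0.03004 + 0.00466) = 0.18628.
True dip = arctan(0.18628) = 10.55°, dipping toward ENE (azimuth ≈ 068°).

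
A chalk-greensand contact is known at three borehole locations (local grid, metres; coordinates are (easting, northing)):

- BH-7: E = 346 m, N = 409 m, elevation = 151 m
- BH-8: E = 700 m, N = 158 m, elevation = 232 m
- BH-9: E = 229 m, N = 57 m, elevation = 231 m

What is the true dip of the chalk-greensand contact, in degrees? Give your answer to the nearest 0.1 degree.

14.1°

Two edge vectors: BH-7→BH-8 = (354, -251, 81), BH-7→BH-9 = (-117, -352, 80).
Normal n = (BH-7→BH-8) × (BH-7→BH-9) = (8432, -37797, -153975).
So ∂z/∂E = −n_x/n_z = 0.05476 and ∂z/∂N = −n_y/n_z = −0.24547.
Gradient magnitude |∇z| = √(a² + b²) = √(0.00300 + 0.06026) = 0.25151.
True dip = arctan(0.25151) = 14.1°, dipping toward NNW (azimuth ≈ 347°).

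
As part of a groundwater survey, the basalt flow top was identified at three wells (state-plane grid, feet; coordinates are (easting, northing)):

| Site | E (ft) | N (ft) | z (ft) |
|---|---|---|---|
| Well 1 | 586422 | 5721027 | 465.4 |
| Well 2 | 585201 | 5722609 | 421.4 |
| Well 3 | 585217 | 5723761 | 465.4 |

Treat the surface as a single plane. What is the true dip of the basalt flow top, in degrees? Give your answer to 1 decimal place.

Two edge vectors: Well 1→Well 2 = (-1221, 1582, -44), Well 1→Well 3 = (-1205, 2734, 0).
Normal n = (Well 1→Well 2) × (Well 1→Well 3) = (120296, 53020, -1431904).
So ∂z/∂E = −n_x/n_z = 0.08401 and ∂z/∂N = −n_y/n_z = 0.03703.
Gradient magnitude |∇z| = √(a² + b²) = √(0.00706 + 0.00137) = 0.09181.
True dip = arctan(0.09181) = 5.2°, dipping toward WSW (azimuth ≈ 246°).

5.2°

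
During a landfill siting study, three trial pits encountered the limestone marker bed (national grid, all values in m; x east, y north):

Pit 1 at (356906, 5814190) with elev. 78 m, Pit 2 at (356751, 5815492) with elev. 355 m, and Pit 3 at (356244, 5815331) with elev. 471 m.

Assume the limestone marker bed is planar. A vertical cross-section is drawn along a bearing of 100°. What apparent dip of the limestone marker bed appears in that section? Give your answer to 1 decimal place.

Let the plane be z = a·x + b·y + c.
Pit 2−Pit 1: −155a + 1302b = 277;  Pit 3−Pit 1: −662a + 1141b = 393.
Solving gives a = −0.28556, b = 0.17875.
Unit vector along 100° is (sin 100°, cos 100°) = (0.9848, -0.1736).
Slope in that direction = a·(0.9848) + b·(-0.1736) = −0.31226.
Apparent dip = arctan|0.31226| = 17.3° (true dip is 18.6°, so apparent ≤ true as expected).

17.3°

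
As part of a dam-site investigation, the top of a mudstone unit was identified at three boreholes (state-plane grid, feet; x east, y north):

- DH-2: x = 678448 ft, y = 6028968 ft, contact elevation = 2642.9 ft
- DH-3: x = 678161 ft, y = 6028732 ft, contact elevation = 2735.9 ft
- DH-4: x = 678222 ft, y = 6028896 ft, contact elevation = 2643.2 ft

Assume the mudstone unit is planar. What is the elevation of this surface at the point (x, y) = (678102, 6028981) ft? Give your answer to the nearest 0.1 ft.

Let the plane be z = a·x + b·y + c.
DH-3−DH-2: −287a − 236b = 93;  DH-4−DH-2: −226a − 72b = 0.3.
Solving gives a = 0.202779138, b = −0.640667850.
Then c = 2642.9 − a·678448 − b·6028968 = 3727633.77.
At (678102, 6028981): z = 137504.9 − 3862574.3 + 3727633.77 = 2564.4 ft.

2564.4 ft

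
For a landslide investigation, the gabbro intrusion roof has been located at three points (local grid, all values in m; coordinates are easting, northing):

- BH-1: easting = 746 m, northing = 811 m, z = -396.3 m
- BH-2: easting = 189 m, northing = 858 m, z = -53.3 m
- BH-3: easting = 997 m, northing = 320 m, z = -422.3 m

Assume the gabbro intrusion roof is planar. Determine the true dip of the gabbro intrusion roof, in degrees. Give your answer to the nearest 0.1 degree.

Let the plane be z = a·easting + b·northing + c.
BH-2−BH-1: −557a + 47b = 343;  BH-3−BH-1: 251a − 491b = −26.
Solving gives a = −0.63889, b = −0.27365.
Gradient magnitude |∇z| = √(a² + b²) = √(0.40818 + 0.07488) = 0.69503.
True dip = arctan(0.69503) = 34.8°, dipping toward ENE (azimuth ≈ 067°).

34.8°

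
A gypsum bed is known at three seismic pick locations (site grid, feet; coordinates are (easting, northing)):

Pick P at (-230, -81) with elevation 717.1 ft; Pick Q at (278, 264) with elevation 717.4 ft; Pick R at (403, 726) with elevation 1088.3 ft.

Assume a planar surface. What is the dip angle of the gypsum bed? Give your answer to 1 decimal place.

49.9°

Let the plane be z = a·E + b·N + c.
Pick Q−Pick P: 508a + 345b = 0.3;  Pick R−Pick P: 633a + 807b = 371.2.
Solving gives a = −0.66723, b = 0.98334.
Gradient magnitude |∇z| = √(a² + b²) = √(0.44520 + 0.96696) = 1.18834.
True dip = arctan(1.18834) = 49.9°, dipping toward SE (azimuth ≈ 146°).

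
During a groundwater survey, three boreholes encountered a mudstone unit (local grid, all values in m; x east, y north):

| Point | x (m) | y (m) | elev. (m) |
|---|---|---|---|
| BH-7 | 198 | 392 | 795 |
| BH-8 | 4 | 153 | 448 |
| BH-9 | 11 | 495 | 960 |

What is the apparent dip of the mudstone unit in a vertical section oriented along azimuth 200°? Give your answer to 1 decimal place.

54.2°

Let the plane be z = a·x + b·y + c.
BH-8−BH-7: −194a − 239b = −347;  BH-9−BH-7: −187a + 103b = 165.
Solving gives a = −0.05712, b = 1.49825.
Unit vector along 200° is (sin 200°, cos 200°) = (-0.3420, -0.9397).
Slope in that direction = a·(-0.3420) + b·(-0.9397) = −1.38835.
Apparent dip = arctan|1.38835| = 54.2° (true dip is 56.3°, so apparent ≤ true as expected).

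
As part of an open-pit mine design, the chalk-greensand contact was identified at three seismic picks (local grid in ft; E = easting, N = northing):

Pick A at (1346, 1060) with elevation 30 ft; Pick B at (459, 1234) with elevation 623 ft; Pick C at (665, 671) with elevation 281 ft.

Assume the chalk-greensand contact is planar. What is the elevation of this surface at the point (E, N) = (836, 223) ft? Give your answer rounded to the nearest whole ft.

Two edge vectors: Pick A→Pick B = (-887, 174, 593), Pick A→Pick C = (-681, -389, 251).
Normal n = (Pick A→Pick B) × (Pick A→Pick C) = (274351, -181196, 463537).
So ∂z/∂E = −n_x/n_z = −0.59186 and ∂z/∂N = −n_y/n_z = 0.39090.
Intercept c from Pick A: 30 + 796.65 − 414.35 = 412.30.
At (836, 223): z = −494.8 + 87.2 + 412.30 = 4.7 ft.

5 ft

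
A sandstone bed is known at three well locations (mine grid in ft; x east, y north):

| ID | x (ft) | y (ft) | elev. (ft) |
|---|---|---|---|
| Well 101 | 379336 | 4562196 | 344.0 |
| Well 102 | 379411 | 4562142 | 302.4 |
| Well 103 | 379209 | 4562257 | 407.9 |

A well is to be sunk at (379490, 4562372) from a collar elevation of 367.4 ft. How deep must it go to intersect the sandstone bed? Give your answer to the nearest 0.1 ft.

Let the plane be z = a·x + b·y + c.
Well 102−Well 101: 75a − 54b = −41.6;  Well 103−Well 101: −127a + 61b = 63.9.
Solving gives a = −0.399912396, b = 0.214936487.
Then c = 344 − a·379336 − b·4562196 = −828537.21.
At (379490, 4562372): z_contact = −151762.76 + 980620.21 − 828537.21 = 320.24 ft.
Depth below ground = 367.4 − 320.24 = 47.2 ft.

47.2 ft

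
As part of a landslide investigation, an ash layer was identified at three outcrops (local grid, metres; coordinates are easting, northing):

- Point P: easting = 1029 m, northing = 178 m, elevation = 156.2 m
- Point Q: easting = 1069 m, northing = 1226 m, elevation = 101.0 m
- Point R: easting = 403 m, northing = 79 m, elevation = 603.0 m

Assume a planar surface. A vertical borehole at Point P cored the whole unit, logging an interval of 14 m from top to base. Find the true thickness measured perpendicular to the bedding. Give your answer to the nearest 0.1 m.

Let the plane be z = a·easting + b·northing + c.
Point Q−Point P: 40a + 1048b = −55.2;  Point R−Point P: −626a − 99b = 446.8.
Solving gives a = −0.70969, b = −0.02558.
|∇z| = √(a²+b²) = 0.71015, so dip δ = arctan(0.71015) = 35.38°.
True thickness = vertical thickness × cos δ = 14 × cos 35.38° = 11.4 m.

11.4 m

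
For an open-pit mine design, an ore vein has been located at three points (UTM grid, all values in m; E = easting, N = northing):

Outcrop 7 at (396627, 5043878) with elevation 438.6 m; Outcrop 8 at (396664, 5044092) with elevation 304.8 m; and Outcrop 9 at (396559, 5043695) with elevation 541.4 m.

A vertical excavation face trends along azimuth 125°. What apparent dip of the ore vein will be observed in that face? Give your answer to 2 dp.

33.11°

Two edge vectors: Outcrop 7→Outcrop 8 = (37, 214, -133.8), Outcrop 7→Outcrop 9 = (-68, -183, 102.8).
Normal n = (Outcrop 7→Outcrop 8) × (Outcrop 7→Outcrop 9) = (-2486.2, 5294.8, 7781).
So ∂z/∂E = −n_x/n_z = 0.31952 and ∂z/∂N = −n_y/n_z = −0.68048.
Unit vector along 125° is (sin 125°, cos 125°) = (0.8192, -0.5736).
Slope in that direction = a·(0.8192) + b·(-0.5736) = 0.65204.
Apparent dip = arctan|0.65204| = 33.11° (true dip is 36.9°, so apparent ≤ true as expected).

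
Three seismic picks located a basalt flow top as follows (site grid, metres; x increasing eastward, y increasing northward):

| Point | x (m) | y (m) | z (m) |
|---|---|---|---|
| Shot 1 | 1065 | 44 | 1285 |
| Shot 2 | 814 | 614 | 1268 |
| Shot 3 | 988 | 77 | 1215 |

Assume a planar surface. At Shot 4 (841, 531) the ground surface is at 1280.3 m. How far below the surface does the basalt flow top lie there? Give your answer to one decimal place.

20.4 m

Let the plane be z = a·x + b·y + c.
Shot 2−Shot 1: −251a + 570b = −17;  Shot 3−Shot 1: −77a + 33b = −70.
Solving gives a = 1.104811, b = 0.456680.
Then c = 1285 − a·1065 − b·44 = 88.28.
At (841, 531): z_contact = 929.15 + 242.50 + 88.28 = 1259.93 m.
Depth below ground = 1280.3 − 1259.93 = 20.4 m.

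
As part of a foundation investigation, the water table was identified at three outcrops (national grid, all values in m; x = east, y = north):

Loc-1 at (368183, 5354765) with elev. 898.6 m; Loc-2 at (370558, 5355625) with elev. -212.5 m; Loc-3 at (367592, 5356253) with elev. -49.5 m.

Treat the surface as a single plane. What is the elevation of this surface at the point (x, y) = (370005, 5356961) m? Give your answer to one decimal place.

Let the plane be z = a·x + b·y + c.
Loc-2−Loc-1: 2375a + 860b = −1111.1;  Loc-3−Loc-1: −591a + 1488b = −948.1.
Solving gives a = −0.207297601, b = −0.719497905.
Then c = 898.6 − a·368183 − b·5354765 = 3929964.25.
At (370005, 5356961): z = −76701.1 − 3854322.2 + 3929964.25 = -1059.1 m.

-1059.1 m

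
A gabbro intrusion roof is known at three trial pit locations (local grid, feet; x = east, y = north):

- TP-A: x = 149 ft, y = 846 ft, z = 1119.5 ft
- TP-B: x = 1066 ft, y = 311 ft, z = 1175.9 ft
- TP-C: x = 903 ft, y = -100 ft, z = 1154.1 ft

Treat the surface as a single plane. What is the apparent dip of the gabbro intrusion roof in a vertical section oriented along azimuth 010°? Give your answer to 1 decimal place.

2.1°

Two edge vectors: TP-A→TP-B = (917, -535, 56.4), TP-A→TP-C = (754, -946, 34.6).
Normal n = (TP-A→TP-B) × (TP-A→TP-C) = (34843.4, 10797.4, -464092).
So ∂z/∂x = −n_x/n_z = 0.07508 and ∂z/∂y = −n_y/n_z = 0.02327.
Unit vector along 010° is (sin 10°, cos 10°) = (0.1736, 0.9848).
Slope in that direction = a·(0.1736) + b·(0.9848) = 0.03595.
Apparent dip = arctan|0.03595| = 2.1° (true dip is 4.5°, so apparent ≤ true as expected).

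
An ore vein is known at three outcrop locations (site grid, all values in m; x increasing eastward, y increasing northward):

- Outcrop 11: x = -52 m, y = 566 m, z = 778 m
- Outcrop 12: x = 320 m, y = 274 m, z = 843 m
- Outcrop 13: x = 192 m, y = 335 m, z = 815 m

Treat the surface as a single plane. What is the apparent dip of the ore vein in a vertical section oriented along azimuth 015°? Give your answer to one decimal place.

12.0°

Let the plane be z = a·x + b·y + c.
Outcrop 12−Outcrop 11: 372a − 292b = 65;  Outcrop 13−Outcrop 11: 244a − 231b = 37.
Solving gives a = 0.28677, b = 0.14274.
Unit vector along 015° is (sin 15°, cos 15°) = (0.2588, 0.9659).
Slope in that direction = a·(0.2588) + b·(0.9659) = 0.21210.
Apparent dip = arctan|0.21210| = 12.0° (true dip is 17.8°, so apparent ≤ true as expected).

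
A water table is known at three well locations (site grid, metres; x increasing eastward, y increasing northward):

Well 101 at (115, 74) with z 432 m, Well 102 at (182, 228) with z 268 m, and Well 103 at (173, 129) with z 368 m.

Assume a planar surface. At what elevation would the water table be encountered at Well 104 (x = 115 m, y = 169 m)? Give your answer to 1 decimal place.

Let the plane be z = a·x + b·y + c.
Well 102−Well 101: 67a + 154b = −164;  Well 103−Well 101: 58a + 55b = −64.
Solving gives a = −0.15933, b = −0.99562.
Then c = 432 − a·115 − b·74 = 524.00.
At (115, 169): z = −18.3 − 168.3 + 524.00 = 337.4 m.

337.4 m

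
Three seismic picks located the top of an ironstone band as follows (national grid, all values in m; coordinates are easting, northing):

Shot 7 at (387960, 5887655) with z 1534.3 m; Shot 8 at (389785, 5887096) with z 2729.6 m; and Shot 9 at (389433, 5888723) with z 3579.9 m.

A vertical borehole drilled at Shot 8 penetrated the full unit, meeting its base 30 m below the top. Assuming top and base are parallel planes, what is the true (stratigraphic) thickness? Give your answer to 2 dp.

19.92 m

Let the plane be z = a·easting + b·northing + c.
Shot 8−Shot 7: 1825a − 559b = 1195.3;  Shot 9−Shot 7: 1473a + 1068b = 2045.6.
Solving gives a = 0.87288, b = 0.71147.
|∇z| = √(a²+b²) = 1.12610, so dip δ = arctan(1.12610) = 48.39°.
True thickness = vertical thickness × cos δ = 30 × cos 48.39° = 19.92 m.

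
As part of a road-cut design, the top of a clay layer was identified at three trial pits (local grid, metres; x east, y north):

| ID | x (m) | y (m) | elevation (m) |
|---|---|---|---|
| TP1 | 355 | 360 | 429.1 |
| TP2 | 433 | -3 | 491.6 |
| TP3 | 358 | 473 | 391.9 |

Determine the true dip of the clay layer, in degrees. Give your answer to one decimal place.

Let the plane be z = a·x + b·y + c.
TP2−TP1: 78a − 363b = 62.5;  TP3−TP1: 3a + 113b = −37.2.
Solving gives a = −0.65042, b = −0.31194.
Gradient magnitude |∇z| = √(a² + b²) = √(0.42304 + 0.09730) = 0.72135.
True dip = arctan(0.72135) = 35.8°, dipping toward ENE (azimuth ≈ 064°).

35.8°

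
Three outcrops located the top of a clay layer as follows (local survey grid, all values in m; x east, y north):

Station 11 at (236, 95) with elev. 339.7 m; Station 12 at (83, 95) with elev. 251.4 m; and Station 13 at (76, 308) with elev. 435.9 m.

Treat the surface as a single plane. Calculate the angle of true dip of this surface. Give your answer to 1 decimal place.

Two edge vectors: Station 11→Station 12 = (-153, 0, -88.3), Station 11→Station 13 = (-160, 213, 96.2).
Normal n = (Station 11→Station 12) × (Station 11→Station 13) = (18807.9, 28846.6, -32589).
So ∂z/∂x = −n_x/n_z = 0.57712 and ∂z/∂y = −n_y/n_z = 0.88516.
Gradient magnitude |∇z| = √(a² + b²) = √(0.33307 + 0.78351) = 1.05669.
True dip = arctan(1.05669) = 46.6°, dipping toward SSW (azimuth ≈ 213°).

46.6°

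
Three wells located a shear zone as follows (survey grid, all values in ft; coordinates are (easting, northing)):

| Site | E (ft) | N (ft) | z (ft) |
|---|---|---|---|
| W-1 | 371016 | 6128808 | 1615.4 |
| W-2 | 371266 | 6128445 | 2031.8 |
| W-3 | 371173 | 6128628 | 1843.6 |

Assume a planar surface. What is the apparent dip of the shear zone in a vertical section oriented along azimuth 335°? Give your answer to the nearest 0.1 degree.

Two edge vectors: W-1→W-2 = (250, -363, 416.4), W-1→W-3 = (157, -180, 228.2).
Normal n = (W-1→W-2) × (W-1→W-3) = (-7884.6, 8324.8, 11991).
So ∂z/∂E = −n_x/n_z = 0.65754 and ∂z/∂N = −n_y/n_z = −0.69425.
Unit vector along 335° is (sin 335°, cos 335°) = (-0.4226, 0.9063).
Slope in that direction = a·(-0.4226) + b·(0.9063) = −0.90710.
Apparent dip = arctan|0.90710| = 42.2° (true dip is 43.7°, so apparent ≤ true as expected).

42.2°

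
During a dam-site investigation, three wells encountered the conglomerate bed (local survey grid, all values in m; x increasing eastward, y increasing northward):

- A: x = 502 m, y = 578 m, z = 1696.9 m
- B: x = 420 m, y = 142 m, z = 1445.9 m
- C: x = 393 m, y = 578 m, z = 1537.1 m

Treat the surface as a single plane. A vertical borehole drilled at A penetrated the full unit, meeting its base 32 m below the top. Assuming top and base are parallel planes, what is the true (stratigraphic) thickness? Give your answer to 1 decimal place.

17.8 m

Two edge vectors: A→B = (-82, -436, -251), A→C = (-109, 0, -159.8).
Normal n = (A→B) × (A→C) = (69672.8, 14255.4, -47524).
So ∂z/∂x = −n_x/n_z = 1.46606 and ∂z/∂y = −n_y/n_z = 0.29996.
|∇z| = √(a²+b²) = 1.49643, so dip δ = arctan(1.49643) = 56.25°.
True thickness = vertical thickness × cos δ = 32 × cos 56.25° = 17.8 m.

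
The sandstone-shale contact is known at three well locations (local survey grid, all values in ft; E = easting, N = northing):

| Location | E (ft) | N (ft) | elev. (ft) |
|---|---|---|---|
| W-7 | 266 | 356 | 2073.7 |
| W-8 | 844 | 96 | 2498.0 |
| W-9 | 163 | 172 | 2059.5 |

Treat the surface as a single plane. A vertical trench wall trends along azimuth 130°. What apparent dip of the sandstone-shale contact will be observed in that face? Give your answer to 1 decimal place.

32.7°

Let the plane be z = a·E + b·N + c.
W-8−W-7: 578a − 260b = 424.3;  W-9−W-7: −103a − 184b = −14.2.
Solving gives a = 0.61415, b = −0.26662.
Unit vector along 130° is (sin 130°, cos 130°) = (0.7660, -0.6428).
Slope in that direction = a·(0.7660) + b·(-0.6428) = 0.64185.
Apparent dip = arctan|0.64185| = 32.7° (true dip is 33.8°, so apparent ≤ true as expected).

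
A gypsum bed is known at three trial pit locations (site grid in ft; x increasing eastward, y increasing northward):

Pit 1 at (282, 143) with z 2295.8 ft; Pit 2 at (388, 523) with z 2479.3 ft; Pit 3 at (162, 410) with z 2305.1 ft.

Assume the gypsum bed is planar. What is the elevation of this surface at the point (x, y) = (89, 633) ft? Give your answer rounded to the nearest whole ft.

2330 ft

Two edge vectors: Pit 1→Pit 2 = (106, 380, 183.5), Pit 1→Pit 3 = (-120, 267, 9.3).
Normal n = (Pit 1→Pit 2) × (Pit 1→Pit 3) = (-45460.5, -23005.8, 73902).
So ∂z/∂x = −n_x/n_z = 0.61515 and ∂z/∂y = −n_y/n_z = 0.31130.
Intercept c from Pit 1: 2295.8 − 173.47 − 44.52 = 2077.81.
At (89, 633): z = 54.7 + 197.1 + 2077.81 = 2329.6 ft.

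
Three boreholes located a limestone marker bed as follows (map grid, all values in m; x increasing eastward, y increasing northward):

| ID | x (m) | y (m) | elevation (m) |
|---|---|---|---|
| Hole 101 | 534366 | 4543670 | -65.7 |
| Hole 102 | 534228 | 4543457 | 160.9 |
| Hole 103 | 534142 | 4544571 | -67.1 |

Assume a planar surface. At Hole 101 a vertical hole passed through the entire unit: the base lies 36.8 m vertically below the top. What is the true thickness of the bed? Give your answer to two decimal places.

23.31 m

Let the plane be z = a·x + b·y + c.
Hole 102−Hole 101: −138a − 213b = 226.6;  Hole 103−Hole 101: −224a + 901b = −1.4.
Solving gives a = −1.18494, b = −0.29614.
|∇z| = √(a²+b²) = 1.22138, so dip δ = arctan(1.22138) = 50.69°.
True thickness = vertical thickness × cos δ = 36.8 × cos 50.69° = 23.31 m.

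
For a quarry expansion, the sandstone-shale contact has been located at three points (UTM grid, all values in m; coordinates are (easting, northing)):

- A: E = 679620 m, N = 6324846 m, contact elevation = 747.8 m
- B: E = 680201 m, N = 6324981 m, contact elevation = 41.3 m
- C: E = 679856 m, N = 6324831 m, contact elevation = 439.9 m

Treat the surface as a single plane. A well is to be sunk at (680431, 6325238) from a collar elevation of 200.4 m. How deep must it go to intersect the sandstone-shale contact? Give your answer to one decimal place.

Let the plane be z = a·E + b·N + c.
B−A: 581a + 135b = −706.5;  C−A: 236a − 15b = −307.9.
Solving gives a = −1.285619224, b = 0.299590881.
Then c = 747.8 − a·679620 − b·6324846 = −1020385.85.
At (680431, 6325238): z_contact = −874775.17 + 1894983.63 − 1020385.85 = -177.40 m.
Depth below ground = 200.4 − (-177.40) = 377.8 m.

377.8 m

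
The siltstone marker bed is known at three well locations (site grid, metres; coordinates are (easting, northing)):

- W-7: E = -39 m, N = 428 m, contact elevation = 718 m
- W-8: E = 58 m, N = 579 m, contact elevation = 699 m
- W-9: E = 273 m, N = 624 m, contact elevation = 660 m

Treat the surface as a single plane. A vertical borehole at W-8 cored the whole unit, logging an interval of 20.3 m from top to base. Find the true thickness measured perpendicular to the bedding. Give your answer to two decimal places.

19.98 m

Two edge vectors: W-7→W-8 = (97, 151, -19), W-7→W-9 = (312, 196, -58).
Normal n = (W-7→W-8) × (W-7→W-9) = (-5034, -302, -28100).
So ∂z/∂E = −n_x/n_z = −0.17915 and ∂z/∂N = −n_y/n_z = −0.01075.
|∇z| = √(a²+b²) = 0.17947, so dip δ = arctan(0.17947) = 10.17°.
True thickness = vertical thickness × cos δ = 20.3 × cos 10.17° = 19.98 m.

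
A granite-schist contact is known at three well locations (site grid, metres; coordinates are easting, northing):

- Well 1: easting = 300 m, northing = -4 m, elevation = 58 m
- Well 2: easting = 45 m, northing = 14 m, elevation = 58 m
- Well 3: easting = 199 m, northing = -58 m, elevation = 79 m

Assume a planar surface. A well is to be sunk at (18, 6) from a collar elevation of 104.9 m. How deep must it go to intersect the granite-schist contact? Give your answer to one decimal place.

43.5 m

Let the plane be z = a·easting + b·northing + c.
Well 2−Well 1: −255a + 18b = 0;  Well 3−Well 1: −101a − 54b = 21.
Solving gives a = −0.02425, b = −0.34353.
Then c = 58 − a·300 − b·-4 = 63.90.
At (18, 6): z_contact = −0.44 − 2.06 + 63.90 = 61.40 m.
Depth below ground = 104.9 − 61.40 = 43.5 m.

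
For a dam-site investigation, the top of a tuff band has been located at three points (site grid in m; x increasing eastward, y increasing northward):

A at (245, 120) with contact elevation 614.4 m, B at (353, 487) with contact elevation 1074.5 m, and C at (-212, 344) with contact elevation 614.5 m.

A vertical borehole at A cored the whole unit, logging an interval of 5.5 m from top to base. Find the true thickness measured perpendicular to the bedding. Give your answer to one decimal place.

Two edge vectors: A→B = (108, 367, 460.1), A→C = (-457, 224, 0.1).
Normal n = (A→B) × (A→C) = (-103025.7, -210276.5, 191911).
So ∂z/∂x = −n_x/n_z = 0.53684 and ∂z/∂y = −n_y/n_z = 1.09570.
|∇z| = √(a²+b²) = 1.22014, so dip δ = arctan(1.22014) = 50.66°.
True thickness = vertical thickness × cos δ = 5.5 × cos 50.66° = 3.5 m.

3.5 m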